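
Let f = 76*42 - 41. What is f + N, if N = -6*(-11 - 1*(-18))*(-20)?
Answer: 3991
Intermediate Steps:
N = 840 (N = -6*(-11 + 18)*(-20) = -6*7*(-20) = -42*(-20) = 840)
f = 3151 (f = 3192 - 41 = 3151)
f + N = 3151 + 840 = 3991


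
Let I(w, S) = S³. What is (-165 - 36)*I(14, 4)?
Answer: -12864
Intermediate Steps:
(-165 - 36)*I(14, 4) = (-165 - 36)*4³ = -201*64 = -12864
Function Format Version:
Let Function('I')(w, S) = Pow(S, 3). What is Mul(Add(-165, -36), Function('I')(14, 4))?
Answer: -12864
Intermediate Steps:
Mul(Add(-165, -36), Function('I')(14, 4)) = Mul(Add(-165, -36), Pow(4, 3)) = Mul(-201, 64) = -12864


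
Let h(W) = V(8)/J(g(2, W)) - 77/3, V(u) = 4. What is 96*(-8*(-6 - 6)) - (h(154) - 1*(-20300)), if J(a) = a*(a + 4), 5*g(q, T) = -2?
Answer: -99500/9 ≈ -11056.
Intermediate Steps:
g(q, T) = -⅖ (g(q, T) = (⅕)*(-2) = -⅖)
J(a) = a*(4 + a)
h(W) = -256/9 (h(W) = 4/((-2*(4 - ⅖)/5)) - 77/3 = 4/((-⅖*18/5)) - 77*⅓ = 4/(-36/25) - 77/3 = 4*(-25/36) - 77/3 = -25/9 - 77/3 = -256/9)
96*(-8*(-6 - 6)) - (h(154) - 1*(-20300)) = 96*(-8*(-6 - 6)) - (-256/9 - 1*(-20300)) = 96*(-8*(-12)) - (-256/9 + 20300) = 96*96 - 1*182444/9 = 9216 - 182444/9 = -99500/9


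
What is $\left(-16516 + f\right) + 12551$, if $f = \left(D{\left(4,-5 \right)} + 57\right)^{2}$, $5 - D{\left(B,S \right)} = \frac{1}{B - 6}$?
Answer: $- \frac{235}{4} \approx -58.75$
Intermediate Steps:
$D{\left(B,S \right)} = 5 - \frac{1}{-6 + B}$ ($D{\left(B,S \right)} = 5 - \frac{1}{B - 6} = 5 - \frac{1}{-6 + B}$)
$f = \frac{15625}{4}$ ($f = \left(\frac{-31 + 5 \cdot 4}{-6 + 4} + 57\right)^{2} = \left(\frac{-31 + 20}{-2} + 57\right)^{2} = \left(\left(- \frac{1}{2}\right) \left(-11\right) + 57\right)^{2} = \left(\frac{11}{2} + 57\right)^{2} = \left(\frac{125}{2}\right)^{2} = \frac{15625}{4} \approx 3906.3$)
$\left(-16516 + f\right) + 12551 = \left(-16516 + \frac{15625}{4}\right) + 12551 = - \frac{50439}{4} + 12551 = - \frac{235}{4}$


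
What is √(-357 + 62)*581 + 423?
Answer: 423 + 581*I*√295 ≈ 423.0 + 9979.0*I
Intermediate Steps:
√(-357 + 62)*581 + 423 = √(-295)*581 + 423 = (I*√295)*581 + 423 = 581*I*√295 + 423 = 423 + 581*I*√295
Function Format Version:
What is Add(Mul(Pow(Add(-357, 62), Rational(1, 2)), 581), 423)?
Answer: Add(423, Mul(581, I, Pow(295, Rational(1, 2)))) ≈ Add(423.00, Mul(9979.0, I))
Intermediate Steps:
Add(Mul(Pow(Add(-357, 62), Rational(1, 2)), 581), 423) = Add(Mul(Pow(-295, Rational(1, 2)), 581), 423) = Add(Mul(Mul(I, Pow(295, Rational(1, 2))), 581), 423) = Add(Mul(581, I, Pow(295, Rational(1, 2))), 423) = Add(423, Mul(581, I, Pow(295, Rational(1, 2))))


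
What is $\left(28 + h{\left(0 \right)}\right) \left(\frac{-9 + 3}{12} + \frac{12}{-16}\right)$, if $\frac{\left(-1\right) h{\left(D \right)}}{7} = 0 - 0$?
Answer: $-35$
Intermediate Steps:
$h{\left(D \right)} = 0$ ($h{\left(D \right)} = - 7 \left(0 - 0\right) = - 7 \left(0 + 0\right) = \left(-7\right) 0 = 0$)
$\left(28 + h{\left(0 \right)}\right) \left(\frac{-9 + 3}{12} + \frac{12}{-16}\right) = \left(28 + 0\right) \left(\frac{-9 + 3}{12} + \frac{12}{-16}\right) = 28 \left(\left(-6\right) \frac{1}{12} + 12 \left(- \frac{1}{16}\right)\right) = 28 \left(- \frac{1}{2} - \frac{3}{4}\right) = 28 \left(- \frac{5}{4}\right) = -35$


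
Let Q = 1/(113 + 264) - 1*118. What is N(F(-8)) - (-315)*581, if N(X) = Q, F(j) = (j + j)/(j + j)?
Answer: 68952170/377 ≈ 1.8290e+5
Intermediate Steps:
Q = -44485/377 (Q = 1/377 - 118 = -44485/377 ≈ -118.00)
F(j) = 1 (F(j) = (2*j)/((2*j)) = (2*j)*(1/(2*j)) = 1)
N(X) = -44485/377
N(F(-8)) - (-315)*581 = -44485/377 - (-315)*581 = -44485/377 - 1*(-183015) = -44485/377 + 183015 = 68952170/377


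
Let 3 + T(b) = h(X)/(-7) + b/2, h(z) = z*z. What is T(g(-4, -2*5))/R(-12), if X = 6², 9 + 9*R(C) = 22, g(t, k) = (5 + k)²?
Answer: -22131/182 ≈ -121.60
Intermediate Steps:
R(C) = 13/9 (R(C) = -1 + (⅑)*22 = -1 + 22/9 = 13/9)
X = 36
h(z) = z²
T(b) = -1317/7 + b/2 (T(b) = -3 + (36²/(-7) + b/2) = -3 + (1296*(-⅐) + b*(½)) = -3 + (-1296/7 + b/2) = -1317/7 + b/2)
T(g(-4, -2*5))/R(-12) = (-1317/7 + (5 - 2*5)²/2)/(13/9) = (-1317/7 + (5 - 10)²/2)*(9/13) = (-1317/7 + (½)*(-5)²)*(9/13) = (-1317/7 + (½)*25)*(9/13) = (-1317/7 + 25/2)*(9/13) = -2459/14*9/13 = -22131/182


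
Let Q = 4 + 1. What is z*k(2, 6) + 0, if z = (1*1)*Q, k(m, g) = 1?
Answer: 5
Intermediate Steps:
Q = 5
z = 5 (z = (1*1)*5 = 1*5 = 5)
z*k(2, 6) + 0 = 5*1 + 0 = 5 + 0 = 5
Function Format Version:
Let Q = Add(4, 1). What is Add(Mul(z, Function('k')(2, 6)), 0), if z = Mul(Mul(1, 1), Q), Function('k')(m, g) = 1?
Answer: 5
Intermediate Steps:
Q = 5
z = 5 (z = Mul(Mul(1, 1), 5) = Mul(1, 5) = 5)
Add(Mul(z, Function('k')(2, 6)), 0) = Add(Mul(5, 1), 0) = Add(5, 0) = 5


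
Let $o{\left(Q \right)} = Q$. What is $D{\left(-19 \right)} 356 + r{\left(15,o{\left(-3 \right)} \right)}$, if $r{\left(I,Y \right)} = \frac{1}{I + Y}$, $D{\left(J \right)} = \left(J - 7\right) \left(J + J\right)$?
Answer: $\frac{4220737}{12} \approx 3.5173 \cdot 10^{5}$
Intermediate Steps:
$D{\left(J \right)} = 2 J \left(-7 + J\right)$ ($D{\left(J \right)} = \left(-7 + J\right) 2 J = 2 J \left(-7 + J\right)$)
$D{\left(-19 \right)} 356 + r{\left(15,o{\left(-3 \right)} \right)} = 2 \left(-19\right) \left(-7 - 19\right) 356 + \frac{1}{15 - 3} = 2 \left(-19\right) \left(-26\right) 356 + \frac{1}{12} = 988 \cdot 356 + \frac{1}{12} = 351728 + \frac{1}{12} = \frac{4220737}{12}$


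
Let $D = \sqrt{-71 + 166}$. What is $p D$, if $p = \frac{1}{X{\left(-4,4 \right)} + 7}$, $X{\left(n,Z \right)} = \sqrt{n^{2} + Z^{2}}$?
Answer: $- \frac{4 \sqrt{190}}{17} + \frac{7 \sqrt{95}}{17} \approx 0.77008$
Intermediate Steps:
$D = \sqrt{95} \approx 9.7468$
$X{\left(n,Z \right)} = \sqrt{Z^{2} + n^{2}}$
$p = \frac{1}{7 + 4 \sqrt{2}}$ ($p = \frac{1}{\sqrt{4^{2} + \left(-4\right)^{2}} + 7} = \frac{1}{\sqrt{16 + 16} + 7} = \frac{1}{\sqrt{32} + 7} = \frac{1}{4 \sqrt{2} + 7} = \frac{1}{7 + 4 \sqrt{2}} \approx 0.079009$)
$p D = \left(\frac{7}{17} - \frac{4 \sqrt{2}}{17}\right) \sqrt{95} = \sqrt{95} \left(\frac{7}{17} - \frac{4 \sqrt{2}}{17}\right)$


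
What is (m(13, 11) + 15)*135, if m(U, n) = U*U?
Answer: 24840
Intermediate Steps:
m(U, n) = U²
(m(13, 11) + 15)*135 = (13² + 15)*135 = (169 + 15)*135 = 184*135 = 24840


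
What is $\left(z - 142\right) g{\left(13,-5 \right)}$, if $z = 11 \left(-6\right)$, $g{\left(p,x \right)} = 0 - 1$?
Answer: $208$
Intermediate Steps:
$g{\left(p,x \right)} = -1$ ($g{\left(p,x \right)} = 0 - 1 = -1$)
$z = -66$
$\left(z - 142\right) g{\left(13,-5 \right)} = \left(-66 - 142\right) \left(-1\right) = \left(-208\right) \left(-1\right) = 208$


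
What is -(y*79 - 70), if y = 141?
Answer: -11069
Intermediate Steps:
-(y*79 - 70) = -(141*79 - 70) = -(11139 - 70) = -1*11069 = -11069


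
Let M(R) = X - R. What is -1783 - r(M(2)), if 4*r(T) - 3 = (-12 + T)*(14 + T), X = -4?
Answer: -6991/4 ≈ -1747.8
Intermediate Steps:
M(R) = -4 - R
r(T) = ¾ + (-12 + T)*(14 + T)/4 (r(T) = ¾ + ((-12 + T)*(14 + T))/4 = ¾ + (-12 + T)*(14 + T)/4)
-1783 - r(M(2)) = -1783 - (-165/4 + (-4 - 1*2)/2 + (-4 - 1*2)²/4) = -1783 - (-165/4 + (-4 - 2)/2 + (-4 - 2)²/4) = -1783 - (-165/4 + (½)*(-6) + (¼)*(-6)²) = -1783 - (-165/4 - 3 + (¼)*36) = -1783 - (-165/4 - 3 + 9) = -1783 - 1*(-141/4) = -1783 + 141/4 = -6991/4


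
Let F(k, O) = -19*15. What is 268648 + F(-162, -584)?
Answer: 268363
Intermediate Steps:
F(k, O) = -285
268648 + F(-162, -584) = 268648 - 285 = 268363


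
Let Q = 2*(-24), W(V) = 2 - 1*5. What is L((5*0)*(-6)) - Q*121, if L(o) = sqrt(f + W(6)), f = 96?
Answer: 5808 + sqrt(93) ≈ 5817.6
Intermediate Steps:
W(V) = -3 (W(V) = 2 - 5 = -3)
Q = -48
L(o) = sqrt(93) (L(o) = sqrt(96 - 3) = sqrt(93))
L((5*0)*(-6)) - Q*121 = sqrt(93) - (-48)*121 = sqrt(93) - 1*(-5808) = sqrt(93) + 5808 = 5808 + sqrt(93)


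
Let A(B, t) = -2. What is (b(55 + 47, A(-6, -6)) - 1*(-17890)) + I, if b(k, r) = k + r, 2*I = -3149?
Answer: 32831/2 ≈ 16416.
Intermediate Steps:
I = -3149/2 (I = (½)*(-3149) = -3149/2 ≈ -1574.5)
(b(55 + 47, A(-6, -6)) - 1*(-17890)) + I = (((55 + 47) - 2) - 1*(-17890)) - 3149/2 = ((102 - 2) + 17890) - 3149/2 = (100 + 17890) - 3149/2 = 17990 - 3149/2 = 32831/2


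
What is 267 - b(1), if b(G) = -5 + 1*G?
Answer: 271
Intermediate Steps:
b(G) = -5 + G
267 - b(1) = 267 - (-5 + 1) = 267 - 1*(-4) = 267 + 4 = 271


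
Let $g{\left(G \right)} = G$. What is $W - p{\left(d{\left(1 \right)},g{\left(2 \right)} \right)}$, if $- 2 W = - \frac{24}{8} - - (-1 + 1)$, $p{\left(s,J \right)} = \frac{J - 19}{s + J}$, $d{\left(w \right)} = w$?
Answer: $\frac{43}{6} \approx 7.1667$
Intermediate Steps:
$p{\left(s,J \right)} = \frac{-19 + J}{J + s}$
$W = \frac{3}{2}$ ($W = - \frac{- \frac{24}{8} - - (-1 + 1)}{2} = - \frac{\left(-24\right) \frac{1}{8} - \left(-1\right) 0}{2} = - \frac{-3 - 0}{2} = - \frac{-3 + 0}{2} = \left(- \frac{1}{2}\right) \left(-3\right) = \frac{3}{2} \approx 1.5$)
$W - p{\left(d{\left(1 \right)},g{\left(2 \right)} \right)} = \frac{3}{2} - \frac{-19 + 2}{2 + 1} = \frac{3}{2} - \frac{1}{3} \left(-17\right) = \frac{3}{2} - - \frac{17}{3} = \frac{3}{2} + \frac{17}{3} = \frac{43}{6}$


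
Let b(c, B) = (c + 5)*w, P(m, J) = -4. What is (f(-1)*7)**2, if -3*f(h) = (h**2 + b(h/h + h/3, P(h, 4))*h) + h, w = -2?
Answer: 56644/81 ≈ 699.31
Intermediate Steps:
b(c, B) = -10 - 2*c (b(c, B) = (c + 5)*(-2) = (5 + c)*(-2) = -10 - 2*c)
f(h) = -h/3 - h**2/3 - h*(-12 - 2*h/3)/3 (f(h) = -((h**2 + (-10 - 2*(h/h + h/3))*h) + h)/3 = -((h**2 + (-10 - 2*(1 + h*(1/3)))*h) + h)/3 = -((h**2 + (-10 - 2*(1 + h/3))*h) + h)/3 = -((h**2 + (-10 + (-2 - 2*h/3))*h) + h)/3 = -((h**2 + (-12 - 2*h/3)*h) + h)/3 = -((h**2 + h*(-12 - 2*h/3)) + h)/3 = -(h + h**2 + h*(-12 - 2*h/3))/3 = -h/3 - h**2/3 - h*(-12 - 2*h/3)/3)
(f(-1)*7)**2 = (((1/9)*(-1)*(33 - 1*(-1)))*7)**2 = (((1/9)*(-1)*(33 + 1))*7)**2 = (((1/9)*(-1)*34)*7)**2 = (-34/9*7)**2 = (-238/9)**2 = 56644/81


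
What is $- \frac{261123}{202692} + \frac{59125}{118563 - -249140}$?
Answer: $- \frac{4001502189}{3549069356} \approx -1.1275$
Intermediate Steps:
$- \frac{261123}{202692} + \frac{59125}{118563 - -249140} = \left(-261123\right) \frac{1}{202692} + \frac{59125}{118563 + 249140} = - \frac{87041}{67564} + \frac{59125}{367703} = - \frac{4001502189}{3549069356}$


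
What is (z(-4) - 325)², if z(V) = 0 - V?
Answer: 103041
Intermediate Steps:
z(V) = -V
(z(-4) - 325)² = (-1*(-4) - 325)² = (4 - 325)² = (-321)² = 103041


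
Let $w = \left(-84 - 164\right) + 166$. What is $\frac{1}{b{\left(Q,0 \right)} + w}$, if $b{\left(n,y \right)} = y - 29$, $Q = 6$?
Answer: $- \frac{1}{111} \approx -0.009009$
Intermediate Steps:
$w = -82$ ($w = -248 + 166 = -82$)
$b{\left(n,y \right)} = -29 + y$
$\frac{1}{b{\left(Q,0 \right)} + w} = \frac{1}{\left(-29 + 0\right) - 82} = \frac{1}{-29 - 82} = \frac{1}{-111} = - \frac{1}{111}$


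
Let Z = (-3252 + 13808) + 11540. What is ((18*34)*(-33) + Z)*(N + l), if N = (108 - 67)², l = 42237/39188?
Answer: 31310700875/9797 ≈ 3.1959e+6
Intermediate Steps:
l = 42237/39188 (l = 42237*(1/39188) = 42237/39188 ≈ 1.0778)
N = 1681 (N = 41² = 1681)
Z = 22096 (Z = 10556 + 11540 = 22096)
((18*34)*(-33) + Z)*(N + l) = ((18*34)*(-33) + 22096)*(1681 + 42237/39188) = (612*(-33) + 22096)*(65917265/39188) = (-20196 + 22096)*(65917265/39188) = 1900*(65917265/39188) = 31310700875/9797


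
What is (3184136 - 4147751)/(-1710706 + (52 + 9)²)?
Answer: 64241/113799 ≈ 0.56451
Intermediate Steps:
(3184136 - 4147751)/(-1710706 + (52 + 9)²) = -963615/(-1710706 + 61²) = -963615/(-1710706 + 3721) = -963615/(-1706985) = -963615*(-1/1706985) = 64241/113799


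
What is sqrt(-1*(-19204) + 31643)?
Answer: sqrt(50847) ≈ 225.49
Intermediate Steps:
sqrt(-1*(-19204) + 31643) = sqrt(19204 + 31643) = sqrt(50847)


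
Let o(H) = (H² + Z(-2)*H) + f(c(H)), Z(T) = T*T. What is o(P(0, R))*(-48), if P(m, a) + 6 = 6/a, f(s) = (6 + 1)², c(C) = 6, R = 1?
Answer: -2352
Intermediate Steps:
f(s) = 49 (f(s) = 7² = 49)
Z(T) = T²
P(m, a) = -6 + 6/a
o(H) = 49 + H² + 4*H (o(H) = (H² + (-2)²*H) + 49 = (H² + 4*H) + 49 = 49 + H² + 4*H)
o(P(0, R))*(-48) = (49 + (-6 + 6/1)² + 4*(-6 + 6/1))*(-48) = (49 + (-6 + 6*1)² + 4*(-6 + 6*1))*(-48) = (49 + (-6 + 6)² + 4*(-6 + 6))*(-48) = (49 + 0² + 4*0)*(-48) = (49 + 0 + 0)*(-48) = 49*(-48) = -2352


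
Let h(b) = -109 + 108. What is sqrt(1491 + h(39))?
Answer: sqrt(1490) ≈ 38.601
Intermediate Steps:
h(b) = -1
sqrt(1491 + h(39)) = sqrt(1491 - 1) = sqrt(1490)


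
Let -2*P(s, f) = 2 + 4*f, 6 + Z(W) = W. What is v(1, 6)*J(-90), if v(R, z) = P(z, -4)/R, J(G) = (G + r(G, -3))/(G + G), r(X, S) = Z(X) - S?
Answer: 427/60 ≈ 7.1167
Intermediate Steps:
Z(W) = -6 + W
P(s, f) = -1 - 2*f (P(s, f) = -(2 + 4*f)/2 = -1 - 2*f)
r(X, S) = -6 + X - S (r(X, S) = (-6 + X) - S = -6 + X - S)
J(G) = (-3 + 2*G)/(2*G) (J(G) = (G + (-6 + G - 1*(-3)))/(G + G) = (G + (-6 + G + 3))/((2*G)) = (G + (-3 + G))*(1/(2*G)) = (-3 + 2*G)*(1/(2*G)) = (-3 + 2*G)/(2*G))
v(R, z) = 7/R (v(R, z) = (-1 - 2*(-4))/R = (-1 + 8)/R = 7/R)
v(1, 6)*J(-90) = (7/1)*((-3/2 - 90)/(-90)) = (7*1)*(-1/90*(-183/2)) = 7*(61/60) = 427/60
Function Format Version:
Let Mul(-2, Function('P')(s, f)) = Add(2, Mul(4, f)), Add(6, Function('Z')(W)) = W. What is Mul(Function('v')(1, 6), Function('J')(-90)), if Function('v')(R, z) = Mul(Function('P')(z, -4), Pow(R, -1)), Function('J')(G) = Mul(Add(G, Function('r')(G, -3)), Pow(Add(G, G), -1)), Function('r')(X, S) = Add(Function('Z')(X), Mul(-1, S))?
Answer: Rational(427, 60) ≈ 7.1167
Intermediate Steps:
Function('Z')(W) = Add(-6, W)
Function('P')(s, f) = Add(-1, Mul(-2, f)) (Function('P')(s, f) = Mul(Rational(-1, 2), Add(2, Mul(4, f))) = Add(-1, Mul(-2, f)))
Function('r')(X, S) = Add(-6, X, Mul(-1, S)) (Function('r')(X, S) = Add(Add(-6, X), Mul(-1, S)) = Add(-6, X, Mul(-1, S)))
Function('J')(G) = Mul(Rational(1, 2), Pow(G, -1), Add(-3, Mul(2, G))) (Function('J')(G) = Mul(Add(G, Add(-6, G, Mul(-1, -3))), Pow(Add(G, G), -1)) = Mul(Add(G, Add(-6, G, 3)), Pow(Mul(2, G), -1)) = Mul(Add(G, Add(-3, G)), Mul(Rational(1, 2), Pow(G, -1))) = Mul(Add(-3, Mul(2, G)), Mul(Rational(1, 2), Pow(G, -1))) = Mul(Rational(1, 2), Pow(G, -1), Add(-3, Mul(2, G))))
Function('v')(R, z) = Mul(7, Pow(R, -1)) (Function('v')(R, z) = Mul(Add(-1, Mul(-2, -4)), Pow(R, -1)) = Mul(Add(-1, 8), Pow(R, -1)) = Mul(7, Pow(R, -1)))
Mul(Function('v')(1, 6), Function('J')(-90)) = Mul(Mul(7, Pow(1, -1)), Mul(Pow(-90, -1), Add(Rational(-3, 2), -90))) = Mul(Mul(7, 1), Mul(Rational(-1, 90), Rational(-183, 2))) = Mul(7, Rational(61, 60)) = Rational(427, 60)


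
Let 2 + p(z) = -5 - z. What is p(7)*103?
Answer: -1442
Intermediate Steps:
p(z) = -7 - z (p(z) = -2 + (-5 - z) = -7 - z)
p(7)*103 = (-7 - 1*7)*103 = (-7 - 7)*103 = -14*103 = -1442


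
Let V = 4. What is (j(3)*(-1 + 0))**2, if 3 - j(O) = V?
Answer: 1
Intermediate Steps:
j(O) = -1 (j(O) = 3 - 1*4 = 3 - 4 = -1)
(j(3)*(-1 + 0))**2 = (-(-1 + 0))**2 = (-1*(-1))**2 = 1**2 = 1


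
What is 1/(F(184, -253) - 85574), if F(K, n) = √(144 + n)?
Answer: -85574/7322909585 - I*√109/7322909585 ≈ -1.1686e-5 - 1.4257e-9*I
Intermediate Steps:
1/(F(184, -253) - 85574) = 1/(√(144 - 253) - 85574) = 1/(√(-109) - 85574) = 1/(I*√109 - 85574) = 1/(-85574 + I*√109)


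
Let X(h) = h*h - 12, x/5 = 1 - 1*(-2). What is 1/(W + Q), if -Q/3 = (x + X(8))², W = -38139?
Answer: -1/51606 ≈ -1.9378e-5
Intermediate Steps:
x = 15 (x = 5*(1 - 1*(-2)) = 5*(1 + 2) = 5*3 = 15)
X(h) = -12 + h² (X(h) = h² - 12 = -12 + h²)
Q = -13467 (Q = -3*(15 + (-12 + 8²))² = -3*(15 + (-12 + 64))² = -3*(15 + 52)² = -3*67² = -3*4489 = -13467)
1/(W + Q) = 1/(-38139 - 13467) = 1/(-51606) = -1/51606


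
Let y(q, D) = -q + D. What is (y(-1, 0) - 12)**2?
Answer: 121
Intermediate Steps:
y(q, D) = D - q
(y(-1, 0) - 12)**2 = ((0 - 1*(-1)) - 12)**2 = ((0 + 1) - 12)**2 = (1 - 12)**2 = (-11)**2 = 121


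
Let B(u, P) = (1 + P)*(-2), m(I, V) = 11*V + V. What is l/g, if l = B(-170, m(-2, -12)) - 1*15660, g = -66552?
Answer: 7687/33276 ≈ 0.23101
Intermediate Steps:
m(I, V) = 12*V
B(u, P) = -2 - 2*P
l = -15374 (l = (-2 - 24*(-12)) - 1*15660 = (-2 - 2*(-144)) - 15660 = (-2 + 288) - 15660 = 286 - 15660 = -15374)
l/g = -15374/(-66552) = -15374*(-1/66552) = 7687/33276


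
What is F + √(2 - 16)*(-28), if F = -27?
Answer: -27 - 28*I*√14 ≈ -27.0 - 104.77*I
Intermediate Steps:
F + √(2 - 16)*(-28) = -27 + √(2 - 16)*(-28) = -27 + √(-14)*(-28) = -27 + (I*√14)*(-28) = -27 - 28*I*√14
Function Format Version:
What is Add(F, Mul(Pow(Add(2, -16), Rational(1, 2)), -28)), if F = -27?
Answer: Add(-27, Mul(-28, I, Pow(14, Rational(1, 2)))) ≈ Add(-27.000, Mul(-104.77, I))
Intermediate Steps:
Add(F, Mul(Pow(Add(2, -16), Rational(1, 2)), -28)) = Add(-27, Mul(Pow(Add(2, -16), Rational(1, 2)), -28)) = Add(-27, Mul(Pow(-14, Rational(1, 2)), -28)) = Add(-27, Mul(Mul(I, Pow(14, Rational(1, 2))), -28)) = Add(-27, Mul(-28, I, Pow(14, Rational(1, 2))))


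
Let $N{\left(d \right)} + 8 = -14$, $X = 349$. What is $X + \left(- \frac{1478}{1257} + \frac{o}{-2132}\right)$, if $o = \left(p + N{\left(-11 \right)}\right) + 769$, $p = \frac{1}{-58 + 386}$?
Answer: $\frac{305434714271}{879015072} \approx 347.47$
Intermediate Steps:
$N{\left(d \right)} = -22$ ($N{\left(d \right)} = -8 - 14 = -22$)
$p = \frac{1}{328} \approx 0.0030488$
$o = \frac{245017}{328}$ ($o = \left(\frac{1}{328} - 22\right) + 769 = - \frac{7215}{328} + 769 = \frac{245017}{328} \approx 747.0$)
$X + \left(- \frac{1478}{1257} + \frac{o}{-2132}\right) = 349 + \left(- \frac{1478}{1257} + \frac{245017}{328 \left(-2132\right)}\right) = 349 + \left(\left(-1478\right) \frac{1}{1257} + \frac{245017}{328} \left(- \frac{1}{2132}\right)\right) = 349 - \frac{1341545857}{879015072} = \frac{305434714271}{879015072}$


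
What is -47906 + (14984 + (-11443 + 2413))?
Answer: -41952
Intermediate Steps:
-47906 + (14984 + (-11443 + 2413)) = -47906 + (14984 - 9030) = -47906 + 5954 = -41952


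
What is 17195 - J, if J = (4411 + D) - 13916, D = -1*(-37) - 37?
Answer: 26700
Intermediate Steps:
D = 0 (D = 37 - 37 = 0)
J = -9505 (J = (4411 + 0) - 13916 = 4411 - 13916 = -9505)
17195 - J = 17195 - 1*(-9505) = 17195 + 9505 = 26700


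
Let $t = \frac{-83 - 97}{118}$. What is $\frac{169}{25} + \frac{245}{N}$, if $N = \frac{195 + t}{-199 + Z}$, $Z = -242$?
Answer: $- \frac{10495816}{19025} \approx -551.69$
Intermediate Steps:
$t = - \frac{90}{59}$ ($t = \left(-83 - 97\right) \frac{1}{118} = \left(-180\right) \frac{1}{118} = - \frac{90}{59} \approx -1.5254$)
$N = - \frac{3805}{8673}$ ($N = \frac{195 - \frac{90}{59}}{-199 - 242} = \frac{11415}{59 \left(-441\right)} = \frac{11415}{59} \left(- \frac{1}{441}\right) = - \frac{3805}{8673} \approx -0.43872$)
$\frac{169}{25} + \frac{245}{N} = \frac{169}{25} + \frac{245}{- \frac{3805}{8673}} = 169 \cdot \frac{1}{25} + 245 \left(- \frac{8673}{3805}\right) = \frac{169}{25} - \frac{424977}{761} = - \frac{10495816}{19025}$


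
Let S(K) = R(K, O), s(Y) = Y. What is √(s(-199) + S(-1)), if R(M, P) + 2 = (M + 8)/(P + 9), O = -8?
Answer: I*√194 ≈ 13.928*I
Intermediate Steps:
R(M, P) = -2 + (8 + M)/(9 + P) (R(M, P) = -2 + (M + 8)/(P + 9) = -2 + (8 + M)/(9 + P))
S(K) = 6 + K (S(K) = (-10 + K - 2*(-8))/(9 - 8) = (-10 + K + 16)/1 = 1*(6 + K) = 6 + K)
√(s(-199) + S(-1)) = √(-199 + (6 - 1)) = √(-199 + 5) = √(-194) = I*√194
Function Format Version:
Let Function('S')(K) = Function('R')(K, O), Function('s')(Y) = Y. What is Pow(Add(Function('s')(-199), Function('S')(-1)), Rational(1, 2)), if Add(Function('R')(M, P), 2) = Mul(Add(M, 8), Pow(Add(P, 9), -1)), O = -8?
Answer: Mul(I, Pow(194, Rational(1, 2))) ≈ Mul(13.928, I)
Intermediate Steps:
Function('R')(M, P) = Add(-2, Mul(Pow(Add(9, P), -1), Add(8, M))) (Function('R')(M, P) = Add(-2, Mul(Add(M, 8), Pow(Add(P, 9), -1))) = Add(-2, Mul(Add(8, M), Pow(Add(9, P), -1))) = Add(-2, Mul(Pow(Add(9, P), -1), Add(8, M))))
Function('S')(K) = Add(6, K) (Function('S')(K) = Mul(Pow(Add(9, -8), -1), Add(-10, K, Mul(-2, -8))) = Mul(Pow(1, -1), Add(-10, K, 16)) = Mul(1, Add(6, K)) = Add(6, K))
Pow(Add(Function('s')(-199), Function('S')(-1)), Rational(1, 2)) = Pow(Add(-199, Add(6, -1)), Rational(1, 2)) = Pow(Add(-199, 5), Rational(1, 2)) = Pow(-194, Rational(1, 2)) = Mul(I, Pow(194, Rational(1, 2)))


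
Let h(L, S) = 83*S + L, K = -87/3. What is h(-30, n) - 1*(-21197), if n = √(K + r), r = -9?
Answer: 21167 + 83*I*√38 ≈ 21167.0 + 511.65*I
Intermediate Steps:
K = -29 (K = -87*⅓ = -29)
n = I*√38 (n = √(-29 - 9) = √(-38) = I*√38 ≈ 6.1644*I)
h(L, S) = L + 83*S
h(-30, n) - 1*(-21197) = (-30 + 83*(I*√38)) - 1*(-21197) = (-30 + 83*I*√38) + 21197 = 21167 + 83*I*√38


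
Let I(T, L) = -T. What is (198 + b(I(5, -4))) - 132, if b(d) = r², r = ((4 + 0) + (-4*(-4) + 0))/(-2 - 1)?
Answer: 994/9 ≈ 110.44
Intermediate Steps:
r = -20/3 (r = (4 + (16 + 0))/(-3) = (4 + 16)*(-⅓) = 20*(-⅓) = -20/3 ≈ -6.6667)
b(d) = 400/9 (b(d) = (-20/3)² = 400/9)
(198 + b(I(5, -4))) - 132 = (198 + 400/9) - 132 = 2182/9 - 132 = 994/9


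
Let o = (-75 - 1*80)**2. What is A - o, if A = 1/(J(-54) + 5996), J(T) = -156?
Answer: -140305999/5840 ≈ -24025.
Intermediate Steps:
A = 1/5840 (A = 1/(-156 + 5996) = 1/5840 ≈ 0.00017123)
o = 24025 (o = (-75 - 80)**2 = (-155)**2 = 24025)
A - o = 1/5840 - 1*24025 = 1/5840 - 24025 = -140305999/5840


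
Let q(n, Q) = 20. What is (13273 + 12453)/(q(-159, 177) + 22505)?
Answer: 25726/22525 ≈ 1.1421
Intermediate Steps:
(13273 + 12453)/(q(-159, 177) + 22505) = (13273 + 12453)/(20 + 22505) = 25726/22525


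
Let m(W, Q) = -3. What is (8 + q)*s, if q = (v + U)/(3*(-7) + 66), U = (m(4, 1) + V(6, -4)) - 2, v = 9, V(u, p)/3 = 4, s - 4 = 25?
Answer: 10904/45 ≈ 242.31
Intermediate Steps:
s = 29 (s = 4 + 25 = 29)
V(u, p) = 12 (V(u, p) = 3*4 = 12)
U = 7 (U = (-3 + 12) - 2 = 9 - 2 = 7)
q = 16/45 (q = (9 + 7)/(3*(-7) + 66) = 16/(-21 + 66) = 16/45 ≈ 0.35556)
(8 + q)*s = (8 + 16/45)*29 = (376/45)*29 = 10904/45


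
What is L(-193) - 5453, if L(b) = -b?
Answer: -5260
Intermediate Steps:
L(-193) - 5453 = -1*(-193) - 5453 = 193 - 5453 = -5260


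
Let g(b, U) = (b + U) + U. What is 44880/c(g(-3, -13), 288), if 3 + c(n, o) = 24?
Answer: 14960/7 ≈ 2137.1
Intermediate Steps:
g(b, U) = b + 2*U (g(b, U) = (U + b) + U = b + 2*U)
c(n, o) = 21 (c(n, o) = -3 + 24 = 21)
44880/c(g(-3, -13), 288) = 44880/21 = 44880*(1/21) = 14960/7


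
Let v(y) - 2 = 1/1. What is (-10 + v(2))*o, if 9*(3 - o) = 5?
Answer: -154/9 ≈ -17.111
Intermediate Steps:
o = 22/9 (o = 3 - ⅑*5 = 3 - 5/9 = 22/9 ≈ 2.4444)
v(y) = 3 (v(y) = 2 + 1/1 = 2 + 1 = 3)
(-10 + v(2))*o = (-10 + 3)*(22/9) = -7*22/9 = -154/9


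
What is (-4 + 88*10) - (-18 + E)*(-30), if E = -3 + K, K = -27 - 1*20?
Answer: -1164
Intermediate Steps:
K = -47 (K = -27 - 20 = -47)
E = -50 (E = -3 - 47 = -50)
(-4 + 88*10) - (-18 + E)*(-30) = (-4 + 88*10) - (-18 - 50)*(-30) = (-4 + 880) - (-68)*(-30) = 876 - 1*2040 = 876 - 2040 = -1164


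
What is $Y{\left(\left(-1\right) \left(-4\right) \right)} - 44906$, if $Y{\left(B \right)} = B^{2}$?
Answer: $-44890$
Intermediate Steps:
$Y{\left(\left(-1\right) \left(-4\right) \right)} - 44906 = \left(\left(-1\right) \left(-4\right)\right)^{2} - 44906 = 4^{2} - 44906 = 16 - 44906 = -44890$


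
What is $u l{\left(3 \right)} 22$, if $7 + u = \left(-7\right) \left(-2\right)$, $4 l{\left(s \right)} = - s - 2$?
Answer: $- \frac{385}{2} \approx -192.5$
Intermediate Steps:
$l{\left(s \right)} = - \frac{1}{2} - \frac{s}{4}$ ($l{\left(s \right)} = \frac{- s - 2}{4} = \frac{-2 - s}{4} = - \frac{1}{2} - \frac{s}{4}$)
$u = 7$ ($u = -7 - -14 = -7 + 14 = 7$)
$u l{\left(3 \right)} 22 = 7 \left(- \frac{1}{2} - \frac{3}{4}\right) 22 = 7 \left(- \frac{5}{4}\right) 22 = \left(- \frac{35}{4}\right) 22 = - \frac{385}{2}$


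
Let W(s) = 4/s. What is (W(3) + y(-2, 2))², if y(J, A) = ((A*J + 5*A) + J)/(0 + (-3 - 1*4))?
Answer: 256/441 ≈ 0.58050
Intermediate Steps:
y(J, A) = -5*A/7 - J/7 - A*J/7 (y(J, A) = ((5*A + A*J) + J)/(0 + (-3 - 4)) = (J + 5*A + A*J)/(0 - 7) = (J + 5*A + A*J)/(-7) = (J + 5*A + A*J)*(-⅐) = -5*A/7 - J/7 - A*J/7)
(W(3) + y(-2, 2))² = (4/3 + (-5/7*2 - ⅐*(-2) - ⅐*2*(-2)))² = (4*(⅓) + (-10/7 + 2/7 + 4/7))² = (4/3 - 4/7)² = (16/21)² = 256/441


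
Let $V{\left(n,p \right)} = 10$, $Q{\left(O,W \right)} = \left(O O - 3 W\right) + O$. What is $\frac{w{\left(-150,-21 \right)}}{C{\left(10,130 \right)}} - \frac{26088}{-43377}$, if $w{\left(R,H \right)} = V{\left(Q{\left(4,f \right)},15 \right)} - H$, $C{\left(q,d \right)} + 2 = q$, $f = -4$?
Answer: $\frac{517797}{115672} \approx 4.4764$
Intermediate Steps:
$C{\left(q,d \right)} = -2 + q$
$Q{\left(O,W \right)} = O + O^{2} - 3 W$ ($Q{\left(O,W \right)} = \left(O^{2} - 3 W\right) + O = O + O^{2} - 3 W$)
$w{\left(R,H \right)} = 10 - H$
$\frac{w{\left(-150,-21 \right)}}{C{\left(10,130 \right)}} - \frac{26088}{-43377} = \frac{10 - -21}{-2 + 10} - \frac{26088}{-43377} = \frac{10 + 21}{8} - - \frac{8696}{14459} = 31 \cdot \frac{1}{8} + \frac{8696}{14459} = \frac{31}{8} + \frac{8696}{14459} = \frac{517797}{115672}$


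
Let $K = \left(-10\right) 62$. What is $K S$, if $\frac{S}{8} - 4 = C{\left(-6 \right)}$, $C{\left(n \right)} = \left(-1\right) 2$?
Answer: $-9920$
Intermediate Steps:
$C{\left(n \right)} = -2$
$K = -620$
$S = 16$ ($S = 32 + 8 \left(-2\right) = 32 - 16 = 16$)
$K S = \left(-620\right) 16 = -9920$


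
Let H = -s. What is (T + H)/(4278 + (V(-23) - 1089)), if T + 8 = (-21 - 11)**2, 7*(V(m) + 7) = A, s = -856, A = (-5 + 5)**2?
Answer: 936/1591 ≈ 0.58831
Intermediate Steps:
A = 0 (A = 0**2 = 0)
V(m) = -7 (V(m) = -7 + (1/7)*0 = -7 + 0 = -7)
H = 856 (H = -1*(-856) = 856)
T = 1016 (T = -8 + (-21 - 11)**2 = -8 + (-32)**2 = -8 + 1024 = 1016)
(T + H)/(4278 + (V(-23) - 1089)) = (1016 + 856)/(4278 + (-7 - 1089)) = 1872/(4278 - 1096) = 1872/3182 = 1872*(1/3182) = 936/1591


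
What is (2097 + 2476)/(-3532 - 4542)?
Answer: -4573/8074 ≈ -0.56639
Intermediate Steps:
(2097 + 2476)/(-3532 - 4542) = 4573/(-8074) = 4573*(-1/8074) = -4573/8074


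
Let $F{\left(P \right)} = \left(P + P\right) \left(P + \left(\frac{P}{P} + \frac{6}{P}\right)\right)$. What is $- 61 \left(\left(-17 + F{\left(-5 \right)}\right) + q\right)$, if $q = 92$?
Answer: $-7747$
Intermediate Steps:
$F{\left(P \right)} = 2 P \left(1 + P + \frac{6}{P}\right)$ ($F{\left(P \right)} = 2 P \left(P + \left(1 + \frac{6}{P}\right)\right) = 2 P \left(1 + P + \frac{6}{P}\right)$)
$- 61 \left(\left(-17 + F{\left(-5 \right)}\right) + q\right) = - 61 \left(\left(-17 + \left(12 + 2 \left(-5\right) + 2 \left(-5\right)^{2}\right)\right) + 92\right) = - 61 \left(\left(-17 + \left(12 - 10 + 2 \cdot 25\right)\right) + 92\right) = - 61 \left(\left(-17 + \left(12 - 10 + 50\right)\right) + 92\right) = - 61 \left(\left(-17 + 52\right) + 92\right) = - 61 \left(35 + 92\right) = \left(-61\right) 127 = -7747$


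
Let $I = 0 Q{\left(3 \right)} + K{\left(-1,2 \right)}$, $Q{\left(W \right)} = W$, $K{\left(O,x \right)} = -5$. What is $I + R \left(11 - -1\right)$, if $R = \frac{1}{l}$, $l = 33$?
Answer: $- \frac{51}{11} \approx -4.6364$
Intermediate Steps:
$R = \frac{1}{33} \approx 0.030303$
$I = -5$ ($I = 0 \cdot 3 - 5 = 0 - 5 = -5$)
$I + R \left(11 - -1\right) = -5 + \frac{11 - -1}{33} = -5 + \frac{11 + 1}{33} = -5 + \frac{1}{33} \cdot 12 = -5 + \frac{4}{11} = - \frac{51}{11}$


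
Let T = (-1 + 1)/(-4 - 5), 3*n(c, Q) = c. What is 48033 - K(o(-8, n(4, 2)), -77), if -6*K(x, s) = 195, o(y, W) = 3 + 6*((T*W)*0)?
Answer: 96131/2 ≈ 48066.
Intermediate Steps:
n(c, Q) = c/3
T = 0 (T = 0/(-9) = 0*(-⅑) = 0)
o(y, W) = 3 (o(y, W) = 3 + 6*((0*W)*0) = 3 + 6*(0*0) = 3 + 6*0 = 3 + 0 = 3)
K(x, s) = -65/2 (K(x, s) = -⅙*195 = -65/2)
48033 - K(o(-8, n(4, 2)), -77) = 48033 - 1*(-65/2) = 48033 + 65/2 = 96131/2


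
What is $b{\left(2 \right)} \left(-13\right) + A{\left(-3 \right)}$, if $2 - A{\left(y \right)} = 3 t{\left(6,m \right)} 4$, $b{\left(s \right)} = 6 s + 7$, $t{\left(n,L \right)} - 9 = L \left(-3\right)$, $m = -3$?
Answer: $-461$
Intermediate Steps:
$t{\left(n,L \right)} = 9 - 3 L$ ($t{\left(n,L \right)} = 9 + L \left(-3\right) = 9 - 3 L$)
$b{\left(s \right)} = 7 + 6 s$
$A{\left(y \right)} = -214$ ($A{\left(y \right)} = 2 - 3 \left(9 - -9\right) 4 = 2 - 3 \left(9 + 9\right) 4 = 2 - 3 \cdot 18 \cdot 4 = 2 - 54 \cdot 4 = 2 - 216 = -214$)
$b{\left(2 \right)} \left(-13\right) + A{\left(-3 \right)} = \left(7 + 6 \cdot 2\right) \left(-13\right) - 214 = \left(7 + 12\right) \left(-13\right) - 214 = 19 \left(-13\right) - 214 = -247 - 214 = -461$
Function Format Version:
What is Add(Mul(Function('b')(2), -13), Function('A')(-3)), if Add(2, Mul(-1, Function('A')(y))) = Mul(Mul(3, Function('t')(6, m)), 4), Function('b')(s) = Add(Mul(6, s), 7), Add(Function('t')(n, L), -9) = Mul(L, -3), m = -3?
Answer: -461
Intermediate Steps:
Function('t')(n, L) = Add(9, Mul(-3, L)) (Function('t')(n, L) = Add(9, Mul(L, -3)) = Add(9, Mul(-3, L)))
Function('b')(s) = Add(7, Mul(6, s))
Function('A')(y) = -214 (Function('A')(y) = Add(2, Mul(-1, Mul(Mul(3, Add(9, Mul(-3, -3))), 4))) = Add(2, Mul(-1, Mul(Mul(3, Add(9, 9)), 4))) = Add(2, Mul(-1, Mul(Mul(3, 18), 4))) = Add(2, Mul(-1, Mul(54, 4))) = Add(2, Mul(-1, 216)) = Add(2, -216) = -214)
Add(Mul(Function('b')(2), -13), Function('A')(-3)) = Add(Mul(Add(7, Mul(6, 2)), -13), -214) = Add(Mul(Add(7, 12), -13), -214) = Add(Mul(19, -13), -214) = Add(-247, -214) = -461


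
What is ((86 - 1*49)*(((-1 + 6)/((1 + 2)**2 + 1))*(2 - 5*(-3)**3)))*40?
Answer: 101380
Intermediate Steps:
((86 - 1*49)*(((-1 + 6)/((1 + 2)**2 + 1))*(2 - 5*(-3)**3)))*40 = ((86 - 49)*((5/(3**2 + 1))*(2 - 5*(-27))))*40 = (37*((5/(9 + 1))*(2 + 135)))*40 = (37*((5/10)*137))*40 = (37*((5*(1/10))*137))*40 = (37*((1/2)*137))*40 = (37*(137/2))*40 = (5069/2)*40 = 101380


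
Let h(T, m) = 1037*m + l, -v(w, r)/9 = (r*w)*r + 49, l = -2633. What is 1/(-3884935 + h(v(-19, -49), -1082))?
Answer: -1/5009602 ≈ -1.9962e-7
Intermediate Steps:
v(w, r) = -441 - 9*w*r² (v(w, r) = -9*((r*w)*r + 49) = -9*(w*r² + 49) = -9*(49 + w*r²) = -441 - 9*w*r²)
h(T, m) = -2633 + 1037*m (h(T, m) = 1037*m - 2633 = -2633 + 1037*m)
1/(-3884935 + h(v(-19, -49), -1082)) = 1/(-3884935 + (-2633 + 1037*(-1082))) = 1/(-3884935 + (-2633 - 1122034)) = 1/(-3884935 - 1124667) = 1/(-5009602) = -1/5009602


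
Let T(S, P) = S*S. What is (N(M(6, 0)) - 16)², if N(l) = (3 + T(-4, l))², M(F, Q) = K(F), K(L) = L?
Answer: 119025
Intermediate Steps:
T(S, P) = S²
M(F, Q) = F
N(l) = 361 (N(l) = (3 + (-4)²)² = (3 + 16)² = 19² = 361)
(N(M(6, 0)) - 16)² = (361 - 16)² = 345² = 119025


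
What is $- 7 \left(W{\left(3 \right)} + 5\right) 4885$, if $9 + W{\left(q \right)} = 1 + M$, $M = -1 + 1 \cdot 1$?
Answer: $102585$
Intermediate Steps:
$M = 0$ ($M = -1 + 1 = 0$)
$W{\left(q \right)} = -8$ ($W{\left(q \right)} = -9 + \left(1 + 0\right) = -9 + 1 = -8$)
$- 7 \left(W{\left(3 \right)} + 5\right) 4885 = - 7 \left(-8 + 5\right) 4885 = \left(-7\right) \left(-3\right) 4885 = 21 \cdot 4885 = 102585$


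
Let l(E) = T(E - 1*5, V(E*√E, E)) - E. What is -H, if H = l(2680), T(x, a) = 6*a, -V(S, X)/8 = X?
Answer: 131320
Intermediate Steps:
V(S, X) = -8*X
l(E) = -49*E (l(E) = 6*(-8*E) - E = -48*E - E = -49*E)
H = -131320 (H = -49*2680 = -131320)
-H = -1*(-131320) = 131320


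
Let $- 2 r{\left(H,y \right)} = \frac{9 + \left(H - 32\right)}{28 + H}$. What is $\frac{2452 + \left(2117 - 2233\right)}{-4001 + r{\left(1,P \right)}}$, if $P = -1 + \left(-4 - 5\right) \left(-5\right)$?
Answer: $- \frac{33872}{58009} \approx -0.58391$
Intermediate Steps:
$P = 44$ ($P = -1 - -45 = -1 + 45 = 44$)
$r{\left(H,y \right)} = - \frac{-23 + H}{2 \left(28 + H\right)}$ ($r{\left(H,y \right)} = - \frac{\left(9 + \left(H - 32\right)\right) \frac{1}{28 + H}}{2} = - \frac{\left(9 + \left(-32 + H\right)\right) \frac{1}{28 + H}}{2} = - \frac{\left(-23 + H\right) \frac{1}{28 + H}}{2} = - \frac{\frac{1}{28 + H} \left(-23 + H\right)}{2} = - \frac{-23 + H}{2 \left(28 + H\right)}$)
$\frac{2452 + \left(2117 - 2233\right)}{-4001 + r{\left(1,P \right)}} = \frac{2452 + \left(2117 - 2233\right)}{-4001 + \frac{23 - 1}{2 \left(28 + 1\right)}} = \frac{2452 + \left(2117 - 2233\right)}{-4001 + \frac{23 - 1}{2 \cdot 29}} = \frac{2452 - 116}{-4001 + \frac{1}{2} \cdot \frac{1}{29} \cdot 22} = \frac{2336}{-4001 + \frac{11}{29}} = \frac{2336}{- \frac{116018}{29}} = 2336 \left(- \frac{29}{116018}\right) = - \frac{33872}{58009}$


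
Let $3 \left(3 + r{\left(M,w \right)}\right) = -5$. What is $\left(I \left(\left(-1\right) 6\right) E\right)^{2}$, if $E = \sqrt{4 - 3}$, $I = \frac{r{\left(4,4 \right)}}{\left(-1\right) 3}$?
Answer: $\frac{784}{9} \approx 87.111$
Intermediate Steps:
$r{\left(M,w \right)} = - \frac{14}{3}$ ($r{\left(M,w \right)} = -3 + \frac{1}{3} \left(-5\right) = -3 - \frac{5}{3} = - \frac{14}{3}$)
$I = \frac{14}{9}$ ($I = - \frac{14}{3 \left(\left(-1\right) 3\right)} = - \frac{14}{3 \left(-3\right)} = \left(- \frac{14}{3}\right) \left(- \frac{1}{3}\right) = \frac{14}{9} \approx 1.5556$)
$E = 1$ ($E = \sqrt{1} = 1$)
$\left(I \left(\left(-1\right) 6\right) E\right)^{2} = \left(\frac{14 \left(\left(-1\right) 6\right)}{9} \cdot 1\right)^{2} = \left(\frac{14}{9} \left(-6\right) 1\right)^{2} = \left(\left(- \frac{28}{3}\right) 1\right)^{2} = \left(- \frac{28}{3}\right)^{2} = \frac{784}{9}$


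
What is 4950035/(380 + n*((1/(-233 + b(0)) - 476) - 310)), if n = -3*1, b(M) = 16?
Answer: 1074157595/594149 ≈ 1807.9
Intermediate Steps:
n = -3
4950035/(380 + n*((1/(-233 + b(0)) - 476) - 310)) = 4950035/(380 - 3*((1/(-233 + 16) - 476) - 310)) = 4950035/(380 - 3*((1/(-217) - 476) - 310)) = 4950035/(380 - 3*((-1/217 - 476) - 310)) = 4950035/(380 - 3*(-103293/217 - 310)) = 4950035/(380 - 3*(-170563/217)) = 4950035/(380 + 511689/217) = 4950035/(594149/217) = 4950035*(217/594149) = 1074157595/594149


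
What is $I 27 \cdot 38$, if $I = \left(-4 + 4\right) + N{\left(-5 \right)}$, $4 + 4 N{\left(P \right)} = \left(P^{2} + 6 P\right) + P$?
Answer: $-3591$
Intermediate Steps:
$N{\left(P \right)} = -1 + \frac{P^{2}}{4} + \frac{7 P}{4}$ ($N{\left(P \right)} = -1 + \frac{\left(P^{2} + 6 P\right) + P}{4} = -1 + \frac{P^{2} + 7 P}{4} = -1 + \left(\frac{P^{2}}{4} + \frac{7 P}{4}\right) = -1 + \frac{P^{2}}{4} + \frac{7 P}{4}$)
$I = - \frac{7}{2}$ ($I = \left(-4 + 4\right) + \left(-1 + \frac{\left(-5\right)^{2}}{4} + \frac{7}{4} \left(-5\right)\right) = 0 - \frac{7}{2} = - \frac{7}{2} \approx -3.5$)
$I 27 \cdot 38 = \left(- \frac{7}{2}\right) 27 \cdot 38 = \left(- \frac{189}{2}\right) 38 = -3591$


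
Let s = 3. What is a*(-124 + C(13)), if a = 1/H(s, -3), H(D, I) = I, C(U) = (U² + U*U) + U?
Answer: -227/3 ≈ -75.667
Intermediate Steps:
C(U) = U + 2*U² (C(U) = (U² + U²) + U = 2*U² + U = U + 2*U²)
a = -⅓ (a = 1/(-3) = -⅓ ≈ -0.33333)
a*(-124 + C(13)) = -(-124 + 13*(1 + 2*13))/3 = -(-124 + 13*(1 + 26))/3 = -(-124 + 13*27)/3 = -(-124 + 351)/3 = -⅓*227 = -227/3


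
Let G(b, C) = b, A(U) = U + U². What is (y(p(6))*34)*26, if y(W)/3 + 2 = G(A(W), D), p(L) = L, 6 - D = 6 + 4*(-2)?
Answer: 106080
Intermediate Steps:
D = 8 (D = 6 - (6 + 4*(-2)) = 6 - (6 - 8) = 6 - 1*(-2) = 6 + 2 = 8)
y(W) = -6 + 3*W*(1 + W) (y(W) = -6 + 3*(W*(1 + W)) = -6 + 3*W*(1 + W))
(y(p(6))*34)*26 = ((-6 + 3*6*(1 + 6))*34)*26 = ((-6 + 3*6*7)*34)*26 = ((-6 + 126)*34)*26 = (120*34)*26 = 4080*26 = 106080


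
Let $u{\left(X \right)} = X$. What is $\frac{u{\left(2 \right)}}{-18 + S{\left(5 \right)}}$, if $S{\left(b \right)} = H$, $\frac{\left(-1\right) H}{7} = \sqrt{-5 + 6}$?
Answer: $- \frac{2}{25} \approx -0.08$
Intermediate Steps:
$H = -7$ ($H = - 7 \sqrt{-5 + 6} = - 7 \sqrt{1} = \left(-7\right) 1 = -7$)
$S{\left(b \right)} = -7$
$\frac{u{\left(2 \right)}}{-18 + S{\left(5 \right)}} = \frac{2}{-18 - 7} = \frac{2}{-25} = 2 \left(- \frac{1}{25}\right) = - \frac{2}{25}$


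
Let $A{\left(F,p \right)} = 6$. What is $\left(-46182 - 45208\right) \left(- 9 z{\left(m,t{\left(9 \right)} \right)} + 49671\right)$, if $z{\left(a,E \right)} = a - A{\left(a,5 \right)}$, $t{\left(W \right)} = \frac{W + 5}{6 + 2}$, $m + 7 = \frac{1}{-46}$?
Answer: $- \frac{104653293615}{23} \approx -4.5501 \cdot 10^{9}$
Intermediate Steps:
$m = - \frac{323}{46}$ ($m = -7 + \frac{1}{-46} = -7 - \frac{1}{46} = - \frac{323}{46} \approx -7.0217$)
$t{\left(W \right)} = \frac{5}{8} + \frac{W}{8}$ ($t{\left(W \right)} = \frac{5 + W}{8} = \left(5 + W\right) \frac{1}{8} = \frac{5}{8} + \frac{W}{8}$)
$z{\left(a,E \right)} = -6 + a$ ($z{\left(a,E \right)} = a - 6 = -6 + a$)
$\left(-46182 - 45208\right) \left(- 9 z{\left(m,t{\left(9 \right)} \right)} + 49671\right) = \left(-46182 - 45208\right) \left(- 9 \left(-6 - \frac{323}{46}\right) + 49671\right) = - 91390 \left(\left(-9\right) \left(- \frac{599}{46}\right) + 49671\right) = - 91390 \left(\frac{5391}{46} + 49671\right) = \left(-91390\right) \frac{2290257}{46} = - \frac{104653293615}{23}$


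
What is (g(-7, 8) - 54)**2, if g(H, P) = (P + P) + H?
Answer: 2025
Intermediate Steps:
g(H, P) = H + 2*P (g(H, P) = 2*P + H = H + 2*P)
(g(-7, 8) - 54)**2 = ((-7 + 2*8) - 54)**2 = ((-7 + 16) - 54)**2 = (9 - 54)**2 = (-45)**2 = 2025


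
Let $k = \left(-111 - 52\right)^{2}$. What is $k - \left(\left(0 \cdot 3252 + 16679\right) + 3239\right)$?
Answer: $6651$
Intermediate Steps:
$k = 26569$ ($k = \left(-163\right)^{2} = 26569$)
$k - \left(\left(0 \cdot 3252 + 16679\right) + 3239\right) = 26569 - \left(\left(0 \cdot 3252 + 16679\right) + 3239\right) = 26569 - \left(\left(0 + 16679\right) + 3239\right) = 26569 - \left(16679 + 3239\right) = 26569 - 19918 = 6651$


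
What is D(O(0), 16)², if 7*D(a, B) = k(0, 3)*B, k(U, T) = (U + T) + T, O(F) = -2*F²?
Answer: 9216/49 ≈ 188.08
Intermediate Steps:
k(U, T) = U + 2*T (k(U, T) = (T + U) + T = U + 2*T)
D(a, B) = 6*B/7 (D(a, B) = ((0 + 2*3)*B)/7 = ((0 + 6)*B)/7 = (6*B)/7 = 6*B/7)
D(O(0), 16)² = ((6/7)*16)² = (96/7)² = 9216/49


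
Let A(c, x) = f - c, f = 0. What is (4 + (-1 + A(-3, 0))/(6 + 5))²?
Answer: 2116/121 ≈ 17.488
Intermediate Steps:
A(c, x) = -c (A(c, x) = 0 - c = -c)
(4 + (-1 + A(-3, 0))/(6 + 5))² = (4 + (-1 - 1*(-3))/(6 + 5))² = (4 + (-1 + 3)/11)² = (4 + 2*(1/11))² = (4 + 2/11)² = (46/11)² = 2116/121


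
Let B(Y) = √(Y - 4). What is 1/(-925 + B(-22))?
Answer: -925/855651 - I*√26/855651 ≈ -0.001081 - 5.9592e-6*I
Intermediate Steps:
B(Y) = √(-4 + Y)
1/(-925 + B(-22)) = 1/(-925 + √(-4 - 22)) = 1/(-925 + √(-26)) = 1/(-925 + I*√26)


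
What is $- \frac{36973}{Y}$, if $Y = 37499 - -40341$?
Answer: $- \frac{36973}{77840} \approx -0.47499$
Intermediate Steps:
$Y = 77840$ ($Y = 37499 + 40341 = 77840$)
$- \frac{36973}{Y} = - \frac{36973}{77840}$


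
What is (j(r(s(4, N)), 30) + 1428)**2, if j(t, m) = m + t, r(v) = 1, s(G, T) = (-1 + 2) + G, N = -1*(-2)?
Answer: 2128681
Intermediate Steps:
N = 2
s(G, T) = 1 + G
(j(r(s(4, N)), 30) + 1428)**2 = ((30 + 1) + 1428)**2 = (31 + 1428)**2 = 1459**2 = 2128681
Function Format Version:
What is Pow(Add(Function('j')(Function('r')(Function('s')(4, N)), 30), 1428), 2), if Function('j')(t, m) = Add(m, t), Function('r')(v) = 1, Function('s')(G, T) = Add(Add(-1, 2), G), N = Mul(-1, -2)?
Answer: 2128681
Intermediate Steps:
N = 2
Function('s')(G, T) = Add(1, G)
Pow(Add(Function('j')(Function('r')(Function('s')(4, N)), 30), 1428), 2) = Pow(Add(Add(30, 1), 1428), 2) = Pow(Add(31, 1428), 2) = Pow(1459, 2) = 2128681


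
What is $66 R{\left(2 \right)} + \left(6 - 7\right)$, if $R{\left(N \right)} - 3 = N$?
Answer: $329$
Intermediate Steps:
$R{\left(N \right)} = 3 + N$
$66 R{\left(2 \right)} + \left(6 - 7\right) = 66 \left(3 + 2\right) + \left(6 - 7\right) = 66 \cdot 5 - 1 = 330 - 1 = 329$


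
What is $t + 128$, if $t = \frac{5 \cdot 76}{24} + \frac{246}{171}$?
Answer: $\frac{16561}{114} \approx 145.27$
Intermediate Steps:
$t = \frac{1969}{114}$ ($t = 380 \cdot \frac{1}{24} + 246 \cdot \frac{1}{171} = \frac{95}{6} + \frac{82}{57} = \frac{1969}{114} \approx 17.272$)
$t + 128 = \frac{1969}{114} + 128 = \frac{16561}{114}$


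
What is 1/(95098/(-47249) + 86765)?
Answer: 47249/4099464387 ≈ 1.1526e-5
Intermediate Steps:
1/(95098/(-47249) + 86765) = 1/(95098*(-1/47249) + 86765) = 1/(-95098/47249 + 86765) = 1/(4099464387/47249) = 47249/4099464387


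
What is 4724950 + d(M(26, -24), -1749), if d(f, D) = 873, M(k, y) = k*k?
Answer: 4725823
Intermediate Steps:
M(k, y) = k²
4724950 + d(M(26, -24), -1749) = 4724950 + 873 = 4725823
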